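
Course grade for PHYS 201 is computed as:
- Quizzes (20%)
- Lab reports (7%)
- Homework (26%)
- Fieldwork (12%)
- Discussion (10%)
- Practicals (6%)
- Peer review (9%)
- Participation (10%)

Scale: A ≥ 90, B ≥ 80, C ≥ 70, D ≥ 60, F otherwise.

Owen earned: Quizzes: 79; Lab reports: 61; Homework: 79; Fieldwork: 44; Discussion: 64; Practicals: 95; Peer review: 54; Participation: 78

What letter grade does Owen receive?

C

Weighted total:
  Quizzes 79 × 0.2 = 15.8
  Lab reports 61 × 0.07 = 4.27
  Homework 79 × 0.26 = 20.54
  Fieldwork 44 × 0.12 = 5.28
  Discussion 64 × 0.1 = 6.4
  Practicals 95 × 0.06 = 5.7
  Peer review 54 × 0.09 = 4.86
  Participation 78 × 0.1 = 7.8
Sum = 70.65
70.65 is ≥ 70 and < 80 → C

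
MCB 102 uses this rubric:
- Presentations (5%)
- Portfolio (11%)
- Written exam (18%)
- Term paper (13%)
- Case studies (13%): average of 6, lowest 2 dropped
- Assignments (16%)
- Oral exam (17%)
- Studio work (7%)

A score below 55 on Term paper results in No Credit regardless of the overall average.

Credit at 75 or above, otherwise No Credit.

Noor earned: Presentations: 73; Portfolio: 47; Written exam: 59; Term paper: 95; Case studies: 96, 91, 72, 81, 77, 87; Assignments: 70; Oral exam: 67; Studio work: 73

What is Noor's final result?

No Credit

Case studies: drop 72, 77 → average of remaining 4 = 355/4 = 88.75
Term paper score 95 ≥ 55: minimum met.
Weighted total:
  Presentations 73 × 0.05 = 3.65
  Portfolio 47 × 0.11 = 5.17
  Written exam 59 × 0.18 = 10.62
  Term paper 95 × 0.13 = 12.35
  Case studies 88.75 × 0.13 = 11.5375
  Assignments 70 × 0.16 = 11.2
  Oral exam 67 × 0.17 = 11.39
  Studio work 73 × 0.07 = 5.11
Sum = 71.0275
71.0275 < 75 → No Credit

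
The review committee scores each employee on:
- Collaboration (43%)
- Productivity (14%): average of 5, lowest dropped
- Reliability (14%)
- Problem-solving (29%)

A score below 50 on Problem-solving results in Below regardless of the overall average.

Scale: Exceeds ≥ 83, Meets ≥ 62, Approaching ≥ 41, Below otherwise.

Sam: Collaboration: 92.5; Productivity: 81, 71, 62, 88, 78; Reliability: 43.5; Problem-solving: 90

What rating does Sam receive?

Exceeds

Productivity: drop 62 → average of remaining 4 = 318/4 = 79.5
Problem-solving score 90 ≥ 50: minimum met.
Weighted total:
  Collaboration 92.5 × 0.43 = 39.775
  Productivity 79.5 × 0.14 = 11.13
  Reliability 43.5 × 0.14 = 6.09
  Problem-solving 90 × 0.29 = 26.1
Sum = 83.095
83.095 ≥ 83 → Exceeds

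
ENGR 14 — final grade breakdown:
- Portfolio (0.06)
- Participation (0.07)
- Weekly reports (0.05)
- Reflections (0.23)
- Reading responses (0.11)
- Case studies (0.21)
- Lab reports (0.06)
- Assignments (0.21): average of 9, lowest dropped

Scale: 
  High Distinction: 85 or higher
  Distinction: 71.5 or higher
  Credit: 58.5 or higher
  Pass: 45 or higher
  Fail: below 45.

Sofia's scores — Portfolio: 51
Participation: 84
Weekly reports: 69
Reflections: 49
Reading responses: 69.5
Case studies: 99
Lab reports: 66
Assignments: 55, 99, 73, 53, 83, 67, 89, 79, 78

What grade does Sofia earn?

Distinction

Assignments: drop 53 → average of remaining 8 = 623/8 = 77.875
Weighted total:
  Portfolio 51 × 0.06 = 3.06
  Participation 84 × 0.07 = 5.88
  Weekly reports 69 × 0.05 = 3.45
  Reflections 49 × 0.23 = 11.27
  Reading responses 69.5 × 0.11 = 7.645
  Case studies 99 × 0.21 = 20.79
  Lab reports 66 × 0.06 = 3.96
  Assignments 77.875 × 0.21 = 16.35375
Sum = 72.40875
72.40875 is ≥ 71.5 and < 85 → Distinction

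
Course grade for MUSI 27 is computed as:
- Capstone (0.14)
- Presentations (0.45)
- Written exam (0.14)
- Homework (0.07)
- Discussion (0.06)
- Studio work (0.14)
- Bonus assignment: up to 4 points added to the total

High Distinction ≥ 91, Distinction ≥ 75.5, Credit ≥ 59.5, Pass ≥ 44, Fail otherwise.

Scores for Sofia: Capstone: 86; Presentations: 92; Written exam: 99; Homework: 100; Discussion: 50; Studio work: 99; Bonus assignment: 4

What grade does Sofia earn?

High Distinction

Weighted total:
  Capstone 86 × 0.14 = 12.04
  Presentations 92 × 0.45 = 41.4
  Written exam 99 × 0.14 = 13.86
  Homework 100 × 0.07 = 7
  Discussion 50 × 0.06 = 3
  Studio work 99 × 0.14 = 13.86
Sum = 91.16
Bonus assignment: 91.16 + 4 = 95.16
95.16 ≥ 91 → High Distinction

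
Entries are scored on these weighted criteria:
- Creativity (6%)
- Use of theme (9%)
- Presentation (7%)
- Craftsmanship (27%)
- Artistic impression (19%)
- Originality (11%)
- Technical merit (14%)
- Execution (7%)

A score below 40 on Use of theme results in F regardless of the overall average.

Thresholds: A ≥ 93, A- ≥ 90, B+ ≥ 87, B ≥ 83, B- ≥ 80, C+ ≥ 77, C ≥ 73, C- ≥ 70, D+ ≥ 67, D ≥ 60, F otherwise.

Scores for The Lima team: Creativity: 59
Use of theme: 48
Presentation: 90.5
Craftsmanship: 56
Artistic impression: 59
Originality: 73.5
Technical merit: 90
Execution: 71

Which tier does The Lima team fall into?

D

Use of theme score 48 ≥ 40: minimum met.
Weighted total:
  Creativity 59 × 0.06 = 3.54
  Use of theme 48 × 0.09 = 4.32
  Presentation 90.5 × 0.07 = 6.335
  Craftsmanship 56 × 0.27 = 15.12
  Artistic impression 59 × 0.19 = 11.21
  Originality 73.5 × 0.11 = 8.085
  Technical merit 90 × 0.14 = 12.6
  Execution 71 × 0.07 = 4.97
Sum = 66.18
66.18 is ≥ 60 and < 67 → D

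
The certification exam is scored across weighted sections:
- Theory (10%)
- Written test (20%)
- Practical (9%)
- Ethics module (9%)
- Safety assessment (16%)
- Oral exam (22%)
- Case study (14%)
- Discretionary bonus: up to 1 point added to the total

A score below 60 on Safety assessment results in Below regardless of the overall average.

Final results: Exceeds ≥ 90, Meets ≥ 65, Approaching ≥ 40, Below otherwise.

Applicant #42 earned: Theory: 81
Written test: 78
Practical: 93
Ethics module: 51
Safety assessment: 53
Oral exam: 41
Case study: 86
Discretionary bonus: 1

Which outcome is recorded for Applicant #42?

Below

Safety assessment score 53 < 60: minimum not met.
Weighted total:
  Theory 81 × 0.1 = 8.1
  Written test 78 × 0.2 = 15.6
  Practical 93 × 0.09 = 8.37
  Ethics module 51 × 0.09 = 4.59
  Safety assessment 53 × 0.16 = 8.48
  Oral exam 41 × 0.22 = 9.02
  Case study 86 × 0.14 = 12.04
Sum = 66.2
Discretionary bonus: 66.2 + 1 = 67.2
Because the Safety assessment minimum was not met, the result is Below.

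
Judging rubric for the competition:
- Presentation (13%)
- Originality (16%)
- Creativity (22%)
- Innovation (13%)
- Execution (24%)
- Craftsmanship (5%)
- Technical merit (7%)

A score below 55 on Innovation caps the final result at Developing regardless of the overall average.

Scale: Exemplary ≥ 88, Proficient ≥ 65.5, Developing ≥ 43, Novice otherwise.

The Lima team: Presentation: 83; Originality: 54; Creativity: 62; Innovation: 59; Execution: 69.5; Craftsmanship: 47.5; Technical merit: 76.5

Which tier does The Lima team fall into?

Innovation score 59 ≥ 55: minimum met.
Weighted total:
  Presentation 83 × 0.13 = 10.79
  Originality 54 × 0.16 = 8.64
  Creativity 62 × 0.22 = 13.64
  Innovation 59 × 0.13 = 7.67
  Execution 69.5 × 0.24 = 16.68
  Craftsmanship 47.5 × 0.05 = 2.375
  Technical merit 76.5 × 0.07 = 5.355
Sum = 65.15
65.15 is ≥ 43 and < 65.5 → Developing

Developing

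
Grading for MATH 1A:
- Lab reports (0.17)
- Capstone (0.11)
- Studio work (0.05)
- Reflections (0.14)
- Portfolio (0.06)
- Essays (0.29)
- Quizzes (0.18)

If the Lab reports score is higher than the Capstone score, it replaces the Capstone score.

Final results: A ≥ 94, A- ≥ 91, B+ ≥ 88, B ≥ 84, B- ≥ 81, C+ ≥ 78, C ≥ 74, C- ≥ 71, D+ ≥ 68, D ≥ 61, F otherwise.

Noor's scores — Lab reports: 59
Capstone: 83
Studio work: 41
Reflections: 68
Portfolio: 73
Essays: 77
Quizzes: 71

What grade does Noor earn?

D+

Lab reports (59) ≤ Capstone (83), so Capstone stays at 83.
Weighted total:
  Lab reports 59 × 0.17 = 10.03
  Capstone 83 × 0.11 = 9.13
  Studio work 41 × 0.05 = 2.05
  Reflections 68 × 0.14 = 9.52
  Portfolio 73 × 0.06 = 4.38
  Essays 77 × 0.29 = 22.33
  Quizzes 71 × 0.18 = 12.78
Sum = 70.22
70.22 is ≥ 68 and < 71 → D+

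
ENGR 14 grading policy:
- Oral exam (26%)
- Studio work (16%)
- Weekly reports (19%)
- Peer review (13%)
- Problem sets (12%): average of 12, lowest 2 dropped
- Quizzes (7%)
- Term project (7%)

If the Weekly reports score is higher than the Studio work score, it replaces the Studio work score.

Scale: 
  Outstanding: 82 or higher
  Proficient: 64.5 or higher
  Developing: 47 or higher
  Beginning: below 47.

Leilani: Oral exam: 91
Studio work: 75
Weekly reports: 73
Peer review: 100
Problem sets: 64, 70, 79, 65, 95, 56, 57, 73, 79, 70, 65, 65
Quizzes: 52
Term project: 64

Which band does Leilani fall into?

Problem sets: drop 56, 57 → average of remaining 10 = 725/10 = 72.5
Weekly reports (73) ≤ Studio work (75), so Studio work stays at 75.
Weighted total:
  Oral exam 91 × 0.26 = 23.66
  Studio work 75 × 0.16 = 12
  Weekly reports 73 × 0.19 = 13.87
  Peer review 100 × 0.13 = 13
  Problem sets 72.5 × 0.12 = 8.7
  Quizzes 52 × 0.07 = 3.64
  Term project 64 × 0.07 = 4.48
Sum = 79.35
79.35 is ≥ 64.5 and < 82 → Proficient

Proficient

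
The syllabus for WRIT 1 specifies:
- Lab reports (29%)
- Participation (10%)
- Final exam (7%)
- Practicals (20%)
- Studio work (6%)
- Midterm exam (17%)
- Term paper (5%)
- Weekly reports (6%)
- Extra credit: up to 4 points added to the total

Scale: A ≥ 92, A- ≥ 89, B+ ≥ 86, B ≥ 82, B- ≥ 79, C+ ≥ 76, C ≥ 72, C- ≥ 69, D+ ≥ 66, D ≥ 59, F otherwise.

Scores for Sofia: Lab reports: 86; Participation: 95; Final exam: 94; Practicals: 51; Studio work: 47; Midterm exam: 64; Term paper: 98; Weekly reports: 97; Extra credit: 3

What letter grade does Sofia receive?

Weighted total:
  Lab reports 86 × 0.29 = 24.94
  Participation 95 × 0.1 = 9.5
  Final exam 94 × 0.07 = 6.58
  Practicals 51 × 0.2 = 10.2
  Studio work 47 × 0.06 = 2.82
  Midterm exam 64 × 0.17 = 10.88
  Term paper 98 × 0.05 = 4.9
  Weekly reports 97 × 0.06 = 5.82
Sum = 75.64
Extra credit: 75.64 + 3 = 78.64
78.64 is ≥ 76 and < 79 → C+

C+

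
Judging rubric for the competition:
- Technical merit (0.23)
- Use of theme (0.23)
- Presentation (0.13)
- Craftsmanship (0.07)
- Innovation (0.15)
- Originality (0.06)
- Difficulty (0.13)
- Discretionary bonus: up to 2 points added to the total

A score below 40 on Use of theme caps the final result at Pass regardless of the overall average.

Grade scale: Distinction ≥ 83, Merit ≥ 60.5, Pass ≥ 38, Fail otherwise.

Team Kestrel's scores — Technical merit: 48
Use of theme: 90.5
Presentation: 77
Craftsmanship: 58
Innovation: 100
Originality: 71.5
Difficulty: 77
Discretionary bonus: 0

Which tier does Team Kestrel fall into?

Use of theme score 90.5 ≥ 40: minimum met.
Weighted total:
  Technical merit 48 × 0.23 = 11.04
  Use of theme 90.5 × 0.23 = 20.815
  Presentation 77 × 0.13 = 10.01
  Craftsmanship 58 × 0.07 = 4.06
  Innovation 100 × 0.15 = 15
  Originality 71.5 × 0.06 = 4.29
  Difficulty 77 × 0.13 = 10.01
Sum = 75.225
Discretionary bonus: 75.225 + 0 = 75.225
75.225 is ≥ 60.5 and < 83 → Merit

Merit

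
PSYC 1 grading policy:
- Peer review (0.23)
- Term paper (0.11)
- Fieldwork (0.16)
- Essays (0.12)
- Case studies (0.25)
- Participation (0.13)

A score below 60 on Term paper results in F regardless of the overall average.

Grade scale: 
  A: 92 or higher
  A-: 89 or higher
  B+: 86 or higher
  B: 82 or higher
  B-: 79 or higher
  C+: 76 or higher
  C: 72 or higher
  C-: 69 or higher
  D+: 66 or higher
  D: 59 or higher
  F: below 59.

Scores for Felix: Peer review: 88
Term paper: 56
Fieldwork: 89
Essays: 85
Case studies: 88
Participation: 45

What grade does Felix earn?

Term paper score 56 < 60: minimum not met.
Weighted total:
  Peer review 88 × 0.23 = 20.24
  Term paper 56 × 0.11 = 6.16
  Fieldwork 89 × 0.16 = 14.24
  Essays 85 × 0.12 = 10.2
  Case studies 88 × 0.25 = 22
  Participation 45 × 0.13 = 5.85
Sum = 78.69
Because the Term paper minimum was not met, the result is F.

F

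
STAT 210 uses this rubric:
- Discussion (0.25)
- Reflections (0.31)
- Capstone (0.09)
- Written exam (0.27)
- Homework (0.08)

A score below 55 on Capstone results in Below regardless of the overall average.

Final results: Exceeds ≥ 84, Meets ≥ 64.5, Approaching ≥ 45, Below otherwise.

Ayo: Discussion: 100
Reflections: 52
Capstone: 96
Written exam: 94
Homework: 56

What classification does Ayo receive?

Capstone score 96 ≥ 55: minimum met.
Weighted total:
  Discussion 100 × 0.25 = 25
  Reflections 52 × 0.31 = 16.12
  Capstone 96 × 0.09 = 8.64
  Written exam 94 × 0.27 = 25.38
  Homework 56 × 0.08 = 4.48
Sum = 79.62
79.62 is ≥ 64.5 and < 84 → Meets

Meets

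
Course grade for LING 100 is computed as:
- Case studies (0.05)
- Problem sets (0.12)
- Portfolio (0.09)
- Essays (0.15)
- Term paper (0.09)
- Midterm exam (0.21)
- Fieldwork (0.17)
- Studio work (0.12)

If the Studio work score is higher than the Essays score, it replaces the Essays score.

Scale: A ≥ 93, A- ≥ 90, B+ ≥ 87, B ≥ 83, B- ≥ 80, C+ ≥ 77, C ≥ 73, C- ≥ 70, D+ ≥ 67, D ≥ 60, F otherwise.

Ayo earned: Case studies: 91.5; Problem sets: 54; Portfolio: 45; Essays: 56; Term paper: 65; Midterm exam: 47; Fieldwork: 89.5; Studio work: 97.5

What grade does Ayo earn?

Studio work (97.5) > Essays (56), so Essays counts as 97.5.
Weighted total:
  Case studies 91.5 × 0.05 = 4.575
  Problem sets 54 × 0.12 = 6.48
  Portfolio 45 × 0.09 = 4.05
  Essays 97.5 × 0.15 = 14.625
  Term paper 65 × 0.09 = 5.85
  Midterm exam 47 × 0.21 = 9.87
  Fieldwork 89.5 × 0.17 = 15.215
  Studio work 97.5 × 0.12 = 11.7
Sum = 72.365
72.365 is ≥ 70 and < 73 → C-

C-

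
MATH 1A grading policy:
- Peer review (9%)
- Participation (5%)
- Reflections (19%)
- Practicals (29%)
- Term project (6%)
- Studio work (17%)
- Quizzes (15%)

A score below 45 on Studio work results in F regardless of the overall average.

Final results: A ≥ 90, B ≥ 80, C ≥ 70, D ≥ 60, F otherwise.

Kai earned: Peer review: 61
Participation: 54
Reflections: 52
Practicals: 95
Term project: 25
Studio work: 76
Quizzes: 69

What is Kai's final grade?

Studio work score 76 ≥ 45: minimum met.
Weighted total:
  Peer review 61 × 0.09 = 5.49
  Participation 54 × 0.05 = 2.7
  Reflections 52 × 0.19 = 9.88
  Practicals 95 × 0.29 = 27.55
  Term project 25 × 0.06 = 1.5
  Studio work 76 × 0.17 = 12.92
  Quizzes 69 × 0.15 = 10.35
Sum = 70.39
70.39 is ≥ 70 and < 80 → C

C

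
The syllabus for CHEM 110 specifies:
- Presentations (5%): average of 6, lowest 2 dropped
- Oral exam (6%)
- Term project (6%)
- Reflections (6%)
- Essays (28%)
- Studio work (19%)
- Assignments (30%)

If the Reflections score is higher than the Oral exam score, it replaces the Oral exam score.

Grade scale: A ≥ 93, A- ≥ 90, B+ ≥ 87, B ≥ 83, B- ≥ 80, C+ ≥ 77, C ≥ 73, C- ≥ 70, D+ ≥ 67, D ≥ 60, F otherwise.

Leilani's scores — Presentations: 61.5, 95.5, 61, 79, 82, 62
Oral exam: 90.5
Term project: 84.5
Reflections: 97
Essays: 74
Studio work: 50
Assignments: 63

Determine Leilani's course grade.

Presentations: drop 61, 61.5 → average of remaining 4 = 318.5/4 = 79.625
Reflections (97) > Oral exam (90.5), so Oral exam counts as 97.
Weighted total:
  Presentations 79.625 × 0.05 = 3.98125
  Oral exam 97 × 0.06 = 5.82
  Term project 84.5 × 0.06 = 5.07
  Reflections 97 × 0.06 = 5.82
  Essays 74 × 0.28 = 20.72
  Studio work 50 × 0.19 = 9.5
  Assignments 63 × 0.3 = 18.9
Sum = 69.81125
69.81125 is ≥ 67 and < 70 → D+

D+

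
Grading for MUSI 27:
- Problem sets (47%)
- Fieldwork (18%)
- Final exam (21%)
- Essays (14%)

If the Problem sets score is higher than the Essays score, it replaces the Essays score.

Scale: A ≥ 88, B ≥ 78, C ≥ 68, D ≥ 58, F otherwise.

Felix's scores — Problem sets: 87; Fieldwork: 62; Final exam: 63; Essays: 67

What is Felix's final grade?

Problem sets (87) > Essays (67), so Essays counts as 87.
Weighted total:
  Problem sets 87 × 0.47 = 40.89
  Fieldwork 62 × 0.18 = 11.16
  Final exam 63 × 0.21 = 13.23
  Essays 87 × 0.14 = 12.18
Sum = 77.46
77.46 is ≥ 68 and < 78 → C

C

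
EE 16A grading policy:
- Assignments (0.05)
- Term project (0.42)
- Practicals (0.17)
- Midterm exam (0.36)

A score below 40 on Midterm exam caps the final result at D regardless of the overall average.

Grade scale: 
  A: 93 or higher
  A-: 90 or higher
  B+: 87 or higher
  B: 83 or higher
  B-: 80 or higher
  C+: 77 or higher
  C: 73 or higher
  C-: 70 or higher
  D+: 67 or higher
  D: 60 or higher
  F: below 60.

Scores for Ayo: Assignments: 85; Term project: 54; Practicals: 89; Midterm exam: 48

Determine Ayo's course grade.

F

Midterm exam score 48 ≥ 40: minimum met.
Weighted total:
  Assignments 85 × 0.05 = 4.25
  Term project 54 × 0.42 = 22.68
  Practicals 89 × 0.17 = 15.13
  Midterm exam 48 × 0.36 = 17.28
Sum = 59.34
59.34 < 60 → F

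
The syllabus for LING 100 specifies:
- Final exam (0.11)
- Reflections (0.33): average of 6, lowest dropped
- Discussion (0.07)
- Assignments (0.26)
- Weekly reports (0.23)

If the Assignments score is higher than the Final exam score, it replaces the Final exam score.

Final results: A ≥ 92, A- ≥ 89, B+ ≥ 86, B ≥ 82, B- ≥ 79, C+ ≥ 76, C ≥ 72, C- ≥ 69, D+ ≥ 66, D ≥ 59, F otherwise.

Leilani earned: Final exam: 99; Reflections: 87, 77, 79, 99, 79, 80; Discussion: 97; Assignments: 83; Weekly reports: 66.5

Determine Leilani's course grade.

B

Reflections: drop 77 → average of remaining 5 = 424/5 = 84.8
Assignments (83) ≤ Final exam (99), so Final exam stays at 99.
Weighted total:
  Final exam 99 × 0.11 = 10.89
  Reflections 84.8 × 0.33 = 27.984
  Discussion 97 × 0.07 = 6.79
  Assignments 83 × 0.26 = 21.58
  Weekly reports 66.5 × 0.23 = 15.295
Sum = 82.539
82.539 is ≥ 82 and < 86 → B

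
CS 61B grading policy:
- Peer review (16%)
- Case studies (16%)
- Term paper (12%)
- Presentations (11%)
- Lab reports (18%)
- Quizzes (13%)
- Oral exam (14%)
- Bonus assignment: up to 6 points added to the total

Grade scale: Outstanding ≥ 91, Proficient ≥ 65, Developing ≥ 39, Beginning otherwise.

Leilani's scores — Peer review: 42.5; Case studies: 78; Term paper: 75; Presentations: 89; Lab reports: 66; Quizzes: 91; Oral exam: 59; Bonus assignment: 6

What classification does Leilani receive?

Weighted total:
  Peer review 42.5 × 0.16 = 6.8
  Case studies 78 × 0.16 = 12.48
  Term paper 75 × 0.12 = 9
  Presentations 89 × 0.11 = 9.79
  Lab reports 66 × 0.18 = 11.88
  Quizzes 91 × 0.13 = 11.83
  Oral exam 59 × 0.14 = 8.26
Sum = 70.04
Bonus assignment: 70.04 + 6 = 76.04
76.04 is ≥ 65 and < 91 → Proficient

Proficient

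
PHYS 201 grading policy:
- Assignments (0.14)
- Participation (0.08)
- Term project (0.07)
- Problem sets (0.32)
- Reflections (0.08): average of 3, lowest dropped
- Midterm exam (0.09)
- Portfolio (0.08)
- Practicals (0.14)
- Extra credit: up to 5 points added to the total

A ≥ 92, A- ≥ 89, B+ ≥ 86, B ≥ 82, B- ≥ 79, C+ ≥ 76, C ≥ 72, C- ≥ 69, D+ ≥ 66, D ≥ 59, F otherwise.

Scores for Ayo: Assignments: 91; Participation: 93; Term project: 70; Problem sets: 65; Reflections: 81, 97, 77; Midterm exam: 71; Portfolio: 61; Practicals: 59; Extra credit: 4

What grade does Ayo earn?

Reflections: drop 77 → average of remaining 2 = 178/2 = 89
Weighted total:
  Assignments 91 × 0.14 = 12.74
  Participation 93 × 0.08 = 7.44
  Term project 70 × 0.07 = 4.9
  Problem sets 65 × 0.32 = 20.8
  Reflections 89 × 0.08 = 7.12
  Midterm exam 71 × 0.09 = 6.39
  Portfolio 61 × 0.08 = 4.88
  Practicals 59 × 0.14 = 8.26
Sum = 72.53
Extra credit: 72.53 + 4 = 76.53
76.53 is ≥ 76 and < 79 → C+

C+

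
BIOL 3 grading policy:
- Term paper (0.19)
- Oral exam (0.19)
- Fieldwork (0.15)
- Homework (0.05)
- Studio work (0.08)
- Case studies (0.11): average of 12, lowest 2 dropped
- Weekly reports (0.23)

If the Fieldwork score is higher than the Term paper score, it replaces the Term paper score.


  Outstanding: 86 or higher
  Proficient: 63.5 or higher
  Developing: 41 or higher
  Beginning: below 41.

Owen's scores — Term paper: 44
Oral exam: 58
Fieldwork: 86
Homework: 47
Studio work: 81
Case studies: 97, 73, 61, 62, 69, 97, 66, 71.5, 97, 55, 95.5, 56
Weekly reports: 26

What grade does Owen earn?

Proficient

Case studies: drop 55, 56 → average of remaining 10 = 789/10 = 78.9
Fieldwork (86) > Term paper (44), so Term paper counts as 86.
Weighted total:
  Term paper 86 × 0.19 = 16.34
  Oral exam 58 × 0.19 = 11.02
  Fieldwork 86 × 0.15 = 12.9
  Homework 47 × 0.05 = 2.35
  Studio work 81 × 0.08 = 6.48
  Case studies 78.9 × 0.11 = 8.679
  Weekly reports 26 × 0.23 = 5.98
Sum = 63.749
63.749 is ≥ 63.5 and < 86 → Proficient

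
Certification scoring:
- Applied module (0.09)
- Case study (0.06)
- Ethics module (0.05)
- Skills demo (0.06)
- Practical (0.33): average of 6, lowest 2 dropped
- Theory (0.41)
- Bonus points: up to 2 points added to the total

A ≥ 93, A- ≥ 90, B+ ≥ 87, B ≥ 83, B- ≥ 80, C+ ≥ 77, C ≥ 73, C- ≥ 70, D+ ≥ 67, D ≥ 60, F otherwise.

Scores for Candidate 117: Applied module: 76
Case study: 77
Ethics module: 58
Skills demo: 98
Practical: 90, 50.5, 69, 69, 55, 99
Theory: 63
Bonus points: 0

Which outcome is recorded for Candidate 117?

Practical: drop 50.5, 55 → average of remaining 4 = 327/4 = 81.75
Weighted total:
  Applied module 76 × 0.09 = 6.84
  Case study 77 × 0.06 = 4.62
  Ethics module 58 × 0.05 = 2.9
  Skills demo 98 × 0.06 = 5.88
  Practical 81.75 × 0.33 = 26.9775
  Theory 63 × 0.41 = 25.83
Sum = 73.0475
Bonus points: 73.0475 + 0 = 73.0475
73.0475 is ≥ 73 and < 77 → C

C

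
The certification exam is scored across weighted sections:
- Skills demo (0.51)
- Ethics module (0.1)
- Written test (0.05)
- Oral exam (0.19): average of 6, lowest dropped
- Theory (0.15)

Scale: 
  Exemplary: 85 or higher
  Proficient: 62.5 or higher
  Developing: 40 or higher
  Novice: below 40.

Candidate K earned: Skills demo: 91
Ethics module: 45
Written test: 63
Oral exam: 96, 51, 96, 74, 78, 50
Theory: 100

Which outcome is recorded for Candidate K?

Oral exam: drop 50 → average of remaining 5 = 395/5 = 79
Weighted total:
  Skills demo 91 × 0.51 = 46.41
  Ethics module 45 × 0.1 = 4.5
  Written test 63 × 0.05 = 3.15
  Oral exam 79 × 0.19 = 15.01
  Theory 100 × 0.15 = 15
Sum = 84.07
84.07 is ≥ 62.5 and < 85 → Proficient

Proficient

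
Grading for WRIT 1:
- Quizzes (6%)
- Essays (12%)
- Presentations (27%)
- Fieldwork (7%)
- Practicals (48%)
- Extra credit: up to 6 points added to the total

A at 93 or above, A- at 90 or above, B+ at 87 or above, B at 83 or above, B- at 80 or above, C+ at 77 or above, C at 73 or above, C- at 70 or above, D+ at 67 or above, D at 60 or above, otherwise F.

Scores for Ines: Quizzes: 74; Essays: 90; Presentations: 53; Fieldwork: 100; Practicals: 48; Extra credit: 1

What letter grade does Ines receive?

Weighted total:
  Quizzes 74 × 0.06 = 4.44
  Essays 90 × 0.12 = 10.8
  Presentations 53 × 0.27 = 14.31
  Fieldwork 100 × 0.07 = 7
  Practicals 48 × 0.48 = 23.04
Sum = 59.59
Extra credit: 59.59 + 1 = 60.59
60.59 is ≥ 60 and < 67 → D

D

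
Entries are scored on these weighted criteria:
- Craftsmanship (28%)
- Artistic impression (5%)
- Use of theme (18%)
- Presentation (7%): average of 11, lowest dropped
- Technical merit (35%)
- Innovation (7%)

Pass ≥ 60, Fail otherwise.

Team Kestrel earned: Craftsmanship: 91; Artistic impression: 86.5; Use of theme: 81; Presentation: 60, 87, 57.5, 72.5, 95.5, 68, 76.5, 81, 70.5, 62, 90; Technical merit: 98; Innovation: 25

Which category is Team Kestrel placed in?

Pass

Presentation: drop 57.5 → average of remaining 10 = 763/10 = 76.3
Weighted total:
  Craftsmanship 91 × 0.28 = 25.48
  Artistic impression 86.5 × 0.05 = 4.325
  Use of theme 81 × 0.18 = 14.58
  Presentation 76.3 × 0.07 = 5.341
  Technical merit 98 × 0.35 = 34.3
  Innovation 25 × 0.07 = 1.75
Sum = 85.776
85.776 ≥ 60 → Pass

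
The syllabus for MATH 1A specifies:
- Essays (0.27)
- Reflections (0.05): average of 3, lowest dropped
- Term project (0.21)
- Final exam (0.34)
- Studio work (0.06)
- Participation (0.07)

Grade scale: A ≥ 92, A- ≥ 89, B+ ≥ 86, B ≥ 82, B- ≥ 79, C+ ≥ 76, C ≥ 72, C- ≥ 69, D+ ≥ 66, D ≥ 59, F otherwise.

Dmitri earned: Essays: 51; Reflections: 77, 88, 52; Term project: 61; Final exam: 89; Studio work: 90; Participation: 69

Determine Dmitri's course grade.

Reflections: drop 52 → average of remaining 2 = 165/2 = 82.5
Weighted total:
  Essays 51 × 0.27 = 13.77
  Reflections 82.5 × 0.05 = 4.125
  Term project 61 × 0.21 = 12.81
  Final exam 89 × 0.34 = 30.26
  Studio work 90 × 0.06 = 5.4
  Participation 69 × 0.07 = 4.83
Sum = 71.195
71.195 is ≥ 69 and < 72 → C-

C-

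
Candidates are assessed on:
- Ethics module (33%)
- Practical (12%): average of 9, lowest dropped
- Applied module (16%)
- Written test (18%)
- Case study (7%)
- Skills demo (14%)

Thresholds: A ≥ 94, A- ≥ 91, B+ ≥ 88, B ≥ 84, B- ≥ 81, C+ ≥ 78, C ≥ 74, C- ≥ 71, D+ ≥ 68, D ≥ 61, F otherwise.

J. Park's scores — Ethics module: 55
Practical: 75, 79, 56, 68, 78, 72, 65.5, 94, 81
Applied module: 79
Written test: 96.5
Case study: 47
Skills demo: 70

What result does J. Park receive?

D+

Practical: drop 56 → average of remaining 8 = 612.5/8 = 76.5625
Weighted total:
  Ethics module 55 × 0.33 = 18.15
  Practical 76.5625 × 0.12 = 9.1875
  Applied module 79 × 0.16 = 12.64
  Written test 96.5 × 0.18 = 17.37
  Case study 47 × 0.07 = 3.29
  Skills demo 70 × 0.14 = 9.8
Sum = 70.4375
70.4375 is ≥ 68 and < 71 → D+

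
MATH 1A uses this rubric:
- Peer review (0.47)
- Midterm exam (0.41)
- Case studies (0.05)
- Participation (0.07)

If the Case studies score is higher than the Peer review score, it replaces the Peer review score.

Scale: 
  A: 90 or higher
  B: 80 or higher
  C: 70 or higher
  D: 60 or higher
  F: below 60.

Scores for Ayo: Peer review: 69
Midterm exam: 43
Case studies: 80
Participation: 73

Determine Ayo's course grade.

D

Case studies (80) > Peer review (69), so Peer review counts as 80.
Weighted total:
  Peer review 80 × 0.47 = 37.6
  Midterm exam 43 × 0.41 = 17.63
  Case studies 80 × 0.05 = 4
  Participation 73 × 0.07 = 5.11
Sum = 64.34
64.34 is ≥ 60 and < 70 → D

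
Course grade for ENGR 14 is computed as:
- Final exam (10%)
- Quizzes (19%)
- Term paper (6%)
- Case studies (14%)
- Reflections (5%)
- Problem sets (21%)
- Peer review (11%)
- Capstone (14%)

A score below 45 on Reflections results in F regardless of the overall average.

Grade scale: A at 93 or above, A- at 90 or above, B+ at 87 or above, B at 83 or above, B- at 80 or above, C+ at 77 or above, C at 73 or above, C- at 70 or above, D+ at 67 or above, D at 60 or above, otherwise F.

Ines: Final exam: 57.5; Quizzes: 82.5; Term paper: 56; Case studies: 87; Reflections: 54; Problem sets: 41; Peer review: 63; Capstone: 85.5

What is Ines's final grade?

Reflections score 54 ≥ 45: minimum met.
Weighted total:
  Final exam 57.5 × 0.1 = 5.75
  Quizzes 82.5 × 0.19 = 15.675
  Term paper 56 × 0.06 = 3.36
  Case studies 87 × 0.14 = 12.18
  Reflections 54 × 0.05 = 2.7
  Problem sets 41 × 0.21 = 8.61
  Peer review 63 × 0.11 = 6.93
  Capstone 85.5 × 0.14 = 11.97
Sum = 67.175
67.175 is ≥ 67 and < 70 → D+

D+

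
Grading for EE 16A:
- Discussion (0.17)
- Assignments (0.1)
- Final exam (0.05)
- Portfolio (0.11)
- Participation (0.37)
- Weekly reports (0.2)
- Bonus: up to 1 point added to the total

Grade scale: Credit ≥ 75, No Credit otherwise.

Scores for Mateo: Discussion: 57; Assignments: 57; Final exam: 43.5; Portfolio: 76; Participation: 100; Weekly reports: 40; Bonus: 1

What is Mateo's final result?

Weighted total:
  Discussion 57 × 0.17 = 9.69
  Assignments 57 × 0.1 = 5.7
  Final exam 43.5 × 0.05 = 2.175
  Portfolio 76 × 0.11 = 8.36
  Participation 100 × 0.37 = 37
  Weekly reports 40 × 0.2 = 8
Sum = 70.925
Bonus: 70.925 + 1 = 71.925
71.925 < 75 → No Credit

No Credit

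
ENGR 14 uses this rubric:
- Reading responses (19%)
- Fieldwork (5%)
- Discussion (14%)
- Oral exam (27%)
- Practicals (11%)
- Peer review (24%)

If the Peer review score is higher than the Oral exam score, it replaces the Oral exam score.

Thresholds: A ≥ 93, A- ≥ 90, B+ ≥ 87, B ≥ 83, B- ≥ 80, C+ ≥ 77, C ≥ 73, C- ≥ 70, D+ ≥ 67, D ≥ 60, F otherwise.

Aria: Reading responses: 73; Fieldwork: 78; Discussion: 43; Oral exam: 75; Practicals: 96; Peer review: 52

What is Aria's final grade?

D+

Peer review (52) ≤ Oral exam (75), so Oral exam stays at 75.
Weighted total:
  Reading responses 73 × 0.19 = 13.87
  Fieldwork 78 × 0.05 = 3.9
  Discussion 43 × 0.14 = 6.02
  Oral exam 75 × 0.27 = 20.25
  Practicals 96 × 0.11 = 10.56
  Peer review 52 × 0.24 = 12.48
Sum = 67.08
67.08 is ≥ 67 and < 70 → D+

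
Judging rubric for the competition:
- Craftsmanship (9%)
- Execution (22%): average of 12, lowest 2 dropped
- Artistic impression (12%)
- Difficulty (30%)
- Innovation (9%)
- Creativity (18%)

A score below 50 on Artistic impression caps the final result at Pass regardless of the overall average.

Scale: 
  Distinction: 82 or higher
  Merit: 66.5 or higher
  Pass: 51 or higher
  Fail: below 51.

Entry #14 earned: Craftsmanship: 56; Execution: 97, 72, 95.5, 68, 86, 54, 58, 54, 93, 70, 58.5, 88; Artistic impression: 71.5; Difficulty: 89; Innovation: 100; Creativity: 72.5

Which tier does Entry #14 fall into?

Merit

Execution: drop 54, 54 → average of remaining 10 = 786/10 = 78.6
Artistic impression score 71.5 ≥ 50: minimum met.
Weighted total:
  Craftsmanship 56 × 0.09 = 5.04
  Execution 78.6 × 0.22 = 17.292
  Artistic impression 71.5 × 0.12 = 8.58
  Difficulty 89 × 0.3 = 26.7
  Innovation 100 × 0.09 = 9
  Creativity 72.5 × 0.18 = 13.05
Sum = 79.662
79.662 is ≥ 66.5 and < 82 → Merit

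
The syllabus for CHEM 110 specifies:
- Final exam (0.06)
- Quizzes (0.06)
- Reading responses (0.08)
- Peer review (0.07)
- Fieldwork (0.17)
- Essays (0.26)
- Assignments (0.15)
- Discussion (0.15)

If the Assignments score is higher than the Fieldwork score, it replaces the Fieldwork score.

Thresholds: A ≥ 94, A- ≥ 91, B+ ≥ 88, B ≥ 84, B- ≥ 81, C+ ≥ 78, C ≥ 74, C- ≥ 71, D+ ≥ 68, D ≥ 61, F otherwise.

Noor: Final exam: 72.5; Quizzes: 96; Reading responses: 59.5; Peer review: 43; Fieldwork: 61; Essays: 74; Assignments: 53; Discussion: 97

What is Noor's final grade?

D+

Assignments (53) ≤ Fieldwork (61), so Fieldwork stays at 61.
Weighted total:
  Final exam 72.5 × 0.06 = 4.35
  Quizzes 96 × 0.06 = 5.76
  Reading responses 59.5 × 0.08 = 4.76
  Peer review 43 × 0.07 = 3.01
  Fieldwork 61 × 0.17 = 10.37
  Essays 74 × 0.26 = 19.24
  Assignments 53 × 0.15 = 7.95
  Discussion 97 × 0.15 = 14.55
Sum = 69.99
69.99 is ≥ 68 and < 71 → D+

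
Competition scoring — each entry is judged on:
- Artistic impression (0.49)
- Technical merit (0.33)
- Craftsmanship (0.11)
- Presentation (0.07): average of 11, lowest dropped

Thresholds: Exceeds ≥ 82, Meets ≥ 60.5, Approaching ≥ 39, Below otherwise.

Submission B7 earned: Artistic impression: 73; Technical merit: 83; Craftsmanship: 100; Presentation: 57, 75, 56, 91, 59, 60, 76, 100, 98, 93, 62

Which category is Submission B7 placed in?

Presentation: drop 56 → average of remaining 10 = 771/10 = 77.1
Weighted total:
  Artistic impression 73 × 0.49 = 35.77
  Technical merit 83 × 0.33 = 27.39
  Craftsmanship 100 × 0.11 = 11
  Presentation 77.1 × 0.07 = 5.397
Sum = 79.557
79.557 is ≥ 60.5 and < 82 → Meets

Meets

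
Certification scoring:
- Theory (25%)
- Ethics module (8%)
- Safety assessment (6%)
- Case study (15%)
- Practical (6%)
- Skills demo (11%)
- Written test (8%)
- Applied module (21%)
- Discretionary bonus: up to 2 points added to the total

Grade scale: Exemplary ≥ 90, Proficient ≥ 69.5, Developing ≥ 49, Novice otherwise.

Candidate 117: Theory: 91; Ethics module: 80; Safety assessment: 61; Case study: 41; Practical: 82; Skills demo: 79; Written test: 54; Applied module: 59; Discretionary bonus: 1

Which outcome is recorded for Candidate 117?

Weighted total:
  Theory 91 × 0.25 = 22.75
  Ethics module 80 × 0.08 = 6.4
  Safety assessment 61 × 0.06 = 3.66
  Case study 41 × 0.15 = 6.15
  Practical 82 × 0.06 = 4.92
  Skills demo 79 × 0.11 = 8.69
  Written test 54 × 0.08 = 4.32
  Applied module 59 × 0.21 = 12.39
Sum = 69.28
Discretionary bonus: 69.28 + 1 = 70.28
70.28 is ≥ 69.5 and < 90 → Proficient

Proficient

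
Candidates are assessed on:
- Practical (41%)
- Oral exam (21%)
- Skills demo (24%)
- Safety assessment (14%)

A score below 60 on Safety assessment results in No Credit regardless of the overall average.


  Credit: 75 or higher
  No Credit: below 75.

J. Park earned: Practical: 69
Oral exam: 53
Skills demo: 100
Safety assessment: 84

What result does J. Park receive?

Credit

Safety assessment score 84 ≥ 60: minimum met.
Weighted total:
  Practical 69 × 0.41 = 28.29
  Oral exam 53 × 0.21 = 11.13
  Skills demo 100 × 0.24 = 24
  Safety assessment 84 × 0.14 = 11.76
Sum = 75.18
75.18 ≥ 75 → Credit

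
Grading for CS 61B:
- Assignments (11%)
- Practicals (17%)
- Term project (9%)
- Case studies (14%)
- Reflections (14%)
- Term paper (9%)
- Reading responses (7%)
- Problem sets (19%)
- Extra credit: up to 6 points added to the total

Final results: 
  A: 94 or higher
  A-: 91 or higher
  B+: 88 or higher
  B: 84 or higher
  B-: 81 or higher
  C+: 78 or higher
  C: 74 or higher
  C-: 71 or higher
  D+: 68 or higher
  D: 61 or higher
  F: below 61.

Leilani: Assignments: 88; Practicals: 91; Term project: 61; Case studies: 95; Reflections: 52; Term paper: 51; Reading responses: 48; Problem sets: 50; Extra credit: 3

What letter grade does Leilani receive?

C-

Weighted total:
  Assignments 88 × 0.11 = 9.68
  Practicals 91 × 0.17 = 15.47
  Term project 61 × 0.09 = 5.49
  Case studies 95 × 0.14 = 13.3
  Reflections 52 × 0.14 = 7.28
  Term paper 51 × 0.09 = 4.59
  Reading responses 48 × 0.07 = 3.36
  Problem sets 50 × 0.19 = 9.5
Sum = 68.67
Extra credit: 68.67 + 3 = 71.67
71.67 is ≥ 71 and < 74 → C-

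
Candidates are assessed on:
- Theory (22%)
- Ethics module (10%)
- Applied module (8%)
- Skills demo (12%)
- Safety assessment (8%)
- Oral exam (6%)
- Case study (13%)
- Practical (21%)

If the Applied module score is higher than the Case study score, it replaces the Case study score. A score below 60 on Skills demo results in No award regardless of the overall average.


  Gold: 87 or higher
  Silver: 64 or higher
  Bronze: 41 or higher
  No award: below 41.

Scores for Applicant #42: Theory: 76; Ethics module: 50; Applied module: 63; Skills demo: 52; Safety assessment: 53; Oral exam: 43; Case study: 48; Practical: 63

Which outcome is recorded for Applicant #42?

Applied module (63) > Case study (48), so Case study counts as 63.
Skills demo score 52 < 60: minimum not met.
Weighted total:
  Theory 76 × 0.22 = 16.72
  Ethics module 50 × 0.1 = 5
  Applied module 63 × 0.08 = 5.04
  Skills demo 52 × 0.12 = 6.24
  Safety assessment 53 × 0.08 = 4.24
  Oral exam 43 × 0.06 = 2.58
  Case study 63 × 0.13 = 8.19
  Practical 63 × 0.21 = 13.23
Sum = 61.24
Because the Skills demo minimum was not met, the result is No award.

No award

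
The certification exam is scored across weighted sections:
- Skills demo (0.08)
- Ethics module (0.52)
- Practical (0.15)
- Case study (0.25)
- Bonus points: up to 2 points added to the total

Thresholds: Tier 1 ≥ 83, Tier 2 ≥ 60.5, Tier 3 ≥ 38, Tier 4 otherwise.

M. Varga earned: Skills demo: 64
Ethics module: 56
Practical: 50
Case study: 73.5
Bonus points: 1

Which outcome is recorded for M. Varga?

Weighted total:
  Skills demo 64 × 0.08 = 5.12
  Ethics module 56 × 0.52 = 29.12
  Practical 50 × 0.15 = 7.5
  Case study 73.5 × 0.25 = 18.375
Sum = 60.115
Bonus points: 60.115 + 1 = 61.115
61.115 is ≥ 60.5 and < 83 → Tier 2

Tier 2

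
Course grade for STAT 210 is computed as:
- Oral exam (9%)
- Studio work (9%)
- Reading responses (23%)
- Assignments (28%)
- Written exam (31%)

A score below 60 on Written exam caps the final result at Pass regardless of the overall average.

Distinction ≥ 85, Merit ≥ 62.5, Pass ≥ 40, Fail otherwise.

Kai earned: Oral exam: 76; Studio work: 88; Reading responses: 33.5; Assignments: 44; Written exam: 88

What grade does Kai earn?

Written exam score 88 ≥ 60: minimum met.
Weighted total:
  Oral exam 76 × 0.09 = 6.84
  Studio work 88 × 0.09 = 7.92
  Reading responses 33.5 × 0.23 = 7.705
  Assignments 44 × 0.28 = 12.32
  Written exam 88 × 0.31 = 27.28
Sum = 62.065
62.065 is ≥ 40 and < 62.5 → Pass

Pass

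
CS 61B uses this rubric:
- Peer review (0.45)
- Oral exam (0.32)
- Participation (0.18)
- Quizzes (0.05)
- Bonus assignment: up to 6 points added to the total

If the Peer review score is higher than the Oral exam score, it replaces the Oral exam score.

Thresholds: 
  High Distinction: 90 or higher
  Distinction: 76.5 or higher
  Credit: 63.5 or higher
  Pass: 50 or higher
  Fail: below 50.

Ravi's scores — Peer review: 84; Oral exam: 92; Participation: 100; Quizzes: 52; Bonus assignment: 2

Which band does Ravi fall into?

Peer review (84) ≤ Oral exam (92), so Oral exam stays at 92.
Weighted total:
  Peer review 84 × 0.45 = 37.8
  Oral exam 92 × 0.32 = 29.44
  Participation 100 × 0.18 = 18
  Quizzes 52 × 0.05 = 2.6
Sum = 87.84
Bonus assignment: 87.84 + 2 = 89.84
89.84 is ≥ 76.5 and < 90 → Distinction

Distinction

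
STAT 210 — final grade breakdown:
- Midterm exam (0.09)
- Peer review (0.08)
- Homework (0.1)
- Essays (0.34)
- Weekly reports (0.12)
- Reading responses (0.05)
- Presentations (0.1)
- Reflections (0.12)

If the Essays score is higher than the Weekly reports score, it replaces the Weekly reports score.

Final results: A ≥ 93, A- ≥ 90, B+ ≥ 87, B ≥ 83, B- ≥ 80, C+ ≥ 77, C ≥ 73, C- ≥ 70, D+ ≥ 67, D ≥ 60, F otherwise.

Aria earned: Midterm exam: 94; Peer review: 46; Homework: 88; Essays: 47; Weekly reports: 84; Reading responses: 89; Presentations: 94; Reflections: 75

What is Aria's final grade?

D+

Essays (47) ≤ Weekly reports (84), so Weekly reports stays at 84.
Weighted total:
  Midterm exam 94 × 0.09 = 8.46
  Peer review 46 × 0.08 = 3.68
  Homework 88 × 0.1 = 8.8
  Essays 47 × 0.34 = 15.98
  Weekly reports 84 × 0.12 = 10.08
  Reading responses 89 × 0.05 = 4.45
  Presentations 94 × 0.1 = 9.4
  Reflections 75 × 0.12 = 9
Sum = 69.85
69.85 is ≥ 67 and < 70 → D+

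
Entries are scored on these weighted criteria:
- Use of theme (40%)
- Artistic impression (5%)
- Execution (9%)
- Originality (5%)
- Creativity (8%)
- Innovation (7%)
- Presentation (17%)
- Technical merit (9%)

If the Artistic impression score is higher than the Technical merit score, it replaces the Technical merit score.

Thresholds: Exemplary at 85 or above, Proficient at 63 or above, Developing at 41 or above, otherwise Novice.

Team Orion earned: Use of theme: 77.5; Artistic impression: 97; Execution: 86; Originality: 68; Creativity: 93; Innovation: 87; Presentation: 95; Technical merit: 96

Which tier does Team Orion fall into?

Artistic impression (97) > Technical merit (96), so Technical merit counts as 97.
Weighted total:
  Use of theme 77.5 × 0.4 = 31
  Artistic impression 97 × 0.05 = 4.85
  Execution 86 × 0.09 = 7.74
  Originality 68 × 0.05 = 3.4
  Creativity 93 × 0.08 = 7.44
  Innovation 87 × 0.07 = 6.09
  Presentation 95 × 0.17 = 16.15
  Technical merit 97 × 0.09 = 8.73
Sum = 85.4
85.4 ≥ 85 → Exemplary

Exemplary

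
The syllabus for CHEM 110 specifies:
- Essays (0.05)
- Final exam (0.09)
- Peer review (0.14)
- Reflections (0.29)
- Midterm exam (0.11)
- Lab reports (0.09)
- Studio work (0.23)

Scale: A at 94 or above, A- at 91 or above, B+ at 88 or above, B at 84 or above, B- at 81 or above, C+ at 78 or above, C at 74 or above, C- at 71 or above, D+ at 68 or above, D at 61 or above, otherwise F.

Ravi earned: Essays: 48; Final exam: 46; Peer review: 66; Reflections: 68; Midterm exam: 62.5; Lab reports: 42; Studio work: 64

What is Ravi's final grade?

F

Weighted total:
  Essays 48 × 0.05 = 2.4
  Final exam 46 × 0.09 = 4.14
  Peer review 66 × 0.14 = 9.24
  Reflections 68 × 0.29 = 19.72
  Midterm exam 62.5 × 0.11 = 6.875
  Lab reports 42 × 0.09 = 3.78
  Studio work 64 × 0.23 = 14.72
Sum = 60.875
60.875 < 61 → F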